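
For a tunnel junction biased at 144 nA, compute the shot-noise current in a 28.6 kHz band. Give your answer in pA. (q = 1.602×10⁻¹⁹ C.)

I_n = √(2qI·B)
2qI·B = 2 × 1.602×10⁻¹⁹ × 1.44×10⁻⁷ × 2.86×10⁴ = 1.32×10⁻²¹ A²
I_n = √(1.32×10⁻²¹) = 3.63×10⁻¹¹ A = 36.3 pA

36.3 pA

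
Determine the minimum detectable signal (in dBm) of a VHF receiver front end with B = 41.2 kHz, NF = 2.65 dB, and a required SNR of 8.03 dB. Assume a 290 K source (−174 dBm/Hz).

−117.2 dBm

Sensitivity = −174 + 10 log₁₀(B) + NF + SNR_min
= −174 + 46.15 + 2.65 + 8.03
= −117.17 dBm → −117.2 dBm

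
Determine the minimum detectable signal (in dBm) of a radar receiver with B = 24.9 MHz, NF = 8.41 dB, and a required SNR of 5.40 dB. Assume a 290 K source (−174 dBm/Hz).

Sensitivity = −174 + 10 log₁₀(B) + NF + SNR_min
= −174 + 73.96 + 8.41 + 5.40
= −86.23 dBm → −86.2 dBm

−86.2 dBm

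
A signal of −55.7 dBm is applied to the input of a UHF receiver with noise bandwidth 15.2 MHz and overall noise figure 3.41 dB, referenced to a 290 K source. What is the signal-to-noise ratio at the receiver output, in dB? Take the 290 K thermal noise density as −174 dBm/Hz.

43.1 dB

Noise floor: N = −174 + 10 log₁₀(B) + NF
10 log₁₀(1.52×10⁷) = 71.82 dB
N = −174 + 71.82 + 3.41 = −98.77 dBm
SNR = P_sig − N = −55.7 − (−98.77) = 43.07 dB → 43.1 dB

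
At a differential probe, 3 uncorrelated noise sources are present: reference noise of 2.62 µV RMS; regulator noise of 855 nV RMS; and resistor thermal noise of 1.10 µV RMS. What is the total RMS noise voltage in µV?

Uncorrelated sources add in power (mean-square): V_tot = √(ΣV_i²)
V_tot = √[(2.62×10⁻⁶)² + (8.55×10⁻⁷)² + (1.10×10⁻⁶)²] = 2.97×10⁻⁶ V = 2.97 µV

2.97 µV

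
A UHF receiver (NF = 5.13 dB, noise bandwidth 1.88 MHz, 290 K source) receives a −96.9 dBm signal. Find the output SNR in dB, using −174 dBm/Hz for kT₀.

9.2 dB

Noise floor: N = −174 + 10 log₁₀(B) + NF
10 log₁₀(1.88×10⁶) = 62.74 dB
N = −174 + 62.74 + 5.13 = −106.13 dBm
SNR = P_sig − N = −96.9 − (−106.13) = 9.23 dB → 9.2 dB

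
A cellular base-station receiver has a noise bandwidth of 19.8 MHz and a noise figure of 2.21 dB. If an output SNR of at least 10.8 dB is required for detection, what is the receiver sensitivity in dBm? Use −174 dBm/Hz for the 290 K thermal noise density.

−88.0 dBm

Sensitivity = −174 + 10 log₁₀(B) + NF + SNR_min
= −174 + 72.97 + 2.21 + 10.8
= −88.02 dBm → −88.0 dBm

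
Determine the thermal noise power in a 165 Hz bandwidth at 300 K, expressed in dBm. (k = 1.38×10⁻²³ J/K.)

P_n = kTB = 1.38×10⁻²³ × 300 × 1.65×10² = 6.83×10⁻¹⁹ W
In dBm: 10 log₁₀(6.83×10⁻¹⁹ / 10⁻³) = −151.7 dBm

−151.7 dBm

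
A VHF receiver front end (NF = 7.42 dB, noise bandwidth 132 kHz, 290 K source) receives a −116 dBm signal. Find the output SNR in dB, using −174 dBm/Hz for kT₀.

−0.6 dB

Noise floor: N = −174 + 10 log₁₀(B) + NF
10 log₁₀(1.32×10⁵) = 51.21 dB
N = −174 + 51.21 + 7.42 = −115.37 dBm
SNR = P_sig − N = −116 − (−115.37) = −0.63 dB → −0.6 dB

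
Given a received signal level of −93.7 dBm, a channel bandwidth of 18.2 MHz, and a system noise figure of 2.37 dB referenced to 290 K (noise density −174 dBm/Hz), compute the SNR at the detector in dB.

Noise floor: N = −174 + 10 log₁₀(B) + NF
10 log₁₀(1.82×10⁷) = 72.6 dB
N = −174 + 72.6 + 2.37 = −99.03 dBm
SNR = P_sig − N = −93.7 − (−99.03) = 5.33 dB → 5.3 dB

5.3 dB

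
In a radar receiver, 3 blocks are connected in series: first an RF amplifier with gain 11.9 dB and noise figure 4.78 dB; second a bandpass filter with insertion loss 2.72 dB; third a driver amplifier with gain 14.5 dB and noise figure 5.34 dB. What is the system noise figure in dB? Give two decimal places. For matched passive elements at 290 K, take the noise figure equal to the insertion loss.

5.26 dB

Convert to linear (a loss of L dB is a gain of −L dB): F_i = 10^(NF_i/10), G_i = 10^(G_i,dB/10)
  Stage 1: F_1 = 10^(4.78/10) = 3.006, G_1 = 10^(11.9/10) = 15.49
  Stage 2: F_2 = 10^(2.72/10) = 1.871, G_2 = 10^(−2.72/10) = 0.5346
  Stage 3: F_3 = 10^(5.34/10) = 3.420, G_3 = 10^(14.5/10) = 28.18
Friis cascade:
  F = 3.006 + (1.871 − 1)/15.49 + (3.420 − 1)/8.279 = 3.355
NF = 10 log₁₀(3.355) = 5.26 dB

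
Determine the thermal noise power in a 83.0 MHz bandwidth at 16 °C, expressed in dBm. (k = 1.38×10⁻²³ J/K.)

T = 16 °C + 273.15 = 289.15 K
P_n = kTB = 1.38×10⁻²³ × 289.15 × 8.30×10⁷ = 3.31×10⁻¹³ W
In dBm: 10 log₁₀(3.31×10⁻¹³ / 10⁻³) = −94.8 dBm

−94.8 dBm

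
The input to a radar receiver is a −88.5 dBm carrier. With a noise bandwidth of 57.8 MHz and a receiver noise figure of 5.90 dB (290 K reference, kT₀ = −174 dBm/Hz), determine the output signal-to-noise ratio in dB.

Noise floor: N = −174 + 10 log₁₀(B) + NF
10 log₁₀(5.78×10⁷) = 77.62 dB
N = −174 + 77.62 + 5.90 = −90.48 dBm
SNR = P_sig − N = −88.5 − (−90.48) = 1.98 dB → 2.0 dB

2.0 dB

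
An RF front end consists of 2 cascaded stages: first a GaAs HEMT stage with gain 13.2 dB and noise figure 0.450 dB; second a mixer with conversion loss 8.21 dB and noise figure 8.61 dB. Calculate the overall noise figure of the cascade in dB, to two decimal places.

Convert to linear (a loss of L dB is a gain of −L dB): F_i = 10^(NF_i/10), G_i = 10^(G_i,dB/10)
  Stage 1: F_1 = 10^(0.450/10) = 1.109, G_1 = 10^(13.2/10) = 20.89
  Stage 2: F_2 = 10^(8.61/10) = 7.261, G_2 = 10^(−8.21/10) = 0.1510
Friis cascade:
  F = 1.109 + (7.261 − 1)/20.89 = 1.409
NF = 10 log₁₀(1.409) = 1.49 dB

1.49 dB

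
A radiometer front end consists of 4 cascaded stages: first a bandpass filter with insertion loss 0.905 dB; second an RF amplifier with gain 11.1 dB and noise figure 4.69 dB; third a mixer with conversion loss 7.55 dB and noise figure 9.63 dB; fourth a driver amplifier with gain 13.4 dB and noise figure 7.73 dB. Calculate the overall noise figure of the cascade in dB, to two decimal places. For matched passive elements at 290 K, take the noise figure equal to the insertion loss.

8.51 dB

Convert to linear (a loss of L dB is a gain of −L dB): F_i = 10^(NF_i/10), G_i = 10^(G_i,dB/10)
  Stage 1: F_1 = 10^(0.905/10) = 1.232, G_1 = 10^(−0.905/10) = 0.8119
  Stage 2: F_2 = 10^(4.69/10) = 2.944, G_2 = 10^(11.1/10) = 12.88
  Stage 3: F_3 = 10^(9.63/10) = 9.183, G_3 = 10^(−7.55/10) = 0.1758
  Stage 4: F_4 = 10^(7.73/10) = 5.929, G_4 = 10^(13.4/10) = 21.88
Friis cascade:
  F = 1.232 + (2.944 − 1)/0.8119 + (9.183 − 1)/10.46 + (5.929 − 1)/1.839 = 7.090
NF = 10 log₁₀(7.090) = 8.51 dB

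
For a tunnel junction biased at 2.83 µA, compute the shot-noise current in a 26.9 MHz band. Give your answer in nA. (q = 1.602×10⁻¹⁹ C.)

I_n = √(2qI·B)
2qI·B = 2 × 1.602×10⁻¹⁹ × 2.83×10⁻⁶ × 2.69×10⁷ = 2.44×10⁻¹⁷ A²
I_n = √(2.44×10⁻¹⁷) = 4.94×10⁻⁹ A = 4.94 nA

4.94 nA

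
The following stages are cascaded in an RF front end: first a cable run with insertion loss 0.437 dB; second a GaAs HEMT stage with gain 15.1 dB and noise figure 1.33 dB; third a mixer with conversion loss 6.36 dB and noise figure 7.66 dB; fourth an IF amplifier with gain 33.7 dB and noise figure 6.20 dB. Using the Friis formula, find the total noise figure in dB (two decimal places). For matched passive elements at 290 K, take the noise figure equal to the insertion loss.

3.30 dB

Convert to linear (a loss of L dB is a gain of −L dB): F_i = 10^(NF_i/10), G_i = 10^(G_i,dB/10)
  Stage 1: F_1 = 10^(0.437/10) = 1.106, G_1 = 10^(−0.437/10) = 0.9043
  Stage 2: F_2 = 10^(1.33/10) = 1.358, G_2 = 10^(15.1/10) = 32.36
  Stage 3: F_3 = 10^(7.66/10) = 5.834, G_3 = 10^(−6.36/10) = 0.2312
  Stage 4: F_4 = 10^(6.20/10) = 4.169, G_4 = 10^(33.7/10) = 2344
Friis cascade:
  F = 1.106 + (1.358 − 1)/0.9043 + (5.834 − 1)/29.26 + (4.169 − 1)/6.766 = 2.136
NF = 10 log₁₀(2.136) = 3.30 dB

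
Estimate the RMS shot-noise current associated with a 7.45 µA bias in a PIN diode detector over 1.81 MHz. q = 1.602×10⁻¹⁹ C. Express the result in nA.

I_n = √(2qI·B)
2qI·B = 2 × 1.602×10⁻¹⁹ × 7.45×10⁻⁶ × 1.81×10⁶ = 4.32×10⁻¹⁸ A²
I_n = √(4.32×10⁻¹⁸) = 2.08×10⁻⁹ A = 2.08 nA

2.08 nA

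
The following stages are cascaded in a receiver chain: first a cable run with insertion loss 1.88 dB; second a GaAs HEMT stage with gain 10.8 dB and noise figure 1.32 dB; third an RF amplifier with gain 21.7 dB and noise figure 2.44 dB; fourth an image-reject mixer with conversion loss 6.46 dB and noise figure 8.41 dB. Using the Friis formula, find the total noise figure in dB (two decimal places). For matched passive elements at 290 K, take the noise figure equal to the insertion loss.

Convert to linear (a loss of L dB is a gain of −L dB): F_i = 10^(NF_i/10), G_i = 10^(G_i,dB/10)
  Stage 1: F_1 = 10^(1.88/10) = 1.542, G_1 = 10^(−1.88/10) = 0.6486
  Stage 2: F_2 = 10^(1.32/10) = 1.355, G_2 = 10^(10.8/10) = 12.02
  Stage 3: F_3 = 10^(2.44/10) = 1.754, G_3 = 10^(21.7/10) = 147.9
  Stage 4: F_4 = 10^(8.41/10) = 6.934, G_4 = 10^(−6.46/10) = 0.2259
Friis cascade:
  F = 1.542 + (1.355 − 1)/0.6486 + (1.754 − 1)/7.798 + (6.934 − 1)/1153 = 2.191
NF = 10 log₁₀(2.191) = 3.41 dB

3.41 dB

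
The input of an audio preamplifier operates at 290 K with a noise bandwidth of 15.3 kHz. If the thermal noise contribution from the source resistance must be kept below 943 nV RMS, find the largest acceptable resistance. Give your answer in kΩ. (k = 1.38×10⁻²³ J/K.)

3.63 kΩ

Johnson–Nyquist: V_n = √(4kTRB) ⇒ R = V_n² / (4kTB)
4kTB = 4 × 1.38×10⁻²³ × 290 × 1.53×10⁴ = 2.45×10⁻¹⁶
R = (9.43×10⁻⁷)² / 2.45×10⁻¹⁶ = 3.63×10³ Ω = 3.63 kΩ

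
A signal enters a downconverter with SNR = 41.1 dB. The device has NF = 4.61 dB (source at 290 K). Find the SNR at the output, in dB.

By definition F = SNR_in/SNR_out, so in dB: SNR_out = SNR_in − NF
SNR_out = 41.1 − 4.61 = 36.49 dB

36.49 dB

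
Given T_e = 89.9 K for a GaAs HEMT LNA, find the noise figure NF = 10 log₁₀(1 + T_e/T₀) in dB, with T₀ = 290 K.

F = 1 + T_e/T₀ = 1 + 89.9/290 = 1.31
NF = 10 log₁₀(1.31) = 1.17 dB

1.17 dB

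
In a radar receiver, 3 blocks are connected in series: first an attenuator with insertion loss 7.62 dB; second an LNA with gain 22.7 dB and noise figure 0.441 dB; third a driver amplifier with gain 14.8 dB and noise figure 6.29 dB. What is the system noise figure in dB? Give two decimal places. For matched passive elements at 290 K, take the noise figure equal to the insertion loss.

8.13 dB

Convert to linear (a loss of L dB is a gain of −L dB): F_i = 10^(NF_i/10), G_i = 10^(G_i,dB/10)
  Stage 1: F_1 = 10^(7.62/10) = 5.781, G_1 = 10^(−7.62/10) = 0.1730
  Stage 2: F_2 = 10^(0.441/10) = 1.107, G_2 = 10^(22.7/10) = 186.2
  Stage 3: F_3 = 10^(6.29/10) = 4.256, G_3 = 10^(14.8/10) = 30.20
Friis cascade:
  F = 5.781 + (1.107 − 1)/0.1730 + (4.256 − 1)/32.21 = 6.500
NF = 10 log₁₀(6.500) = 8.13 dB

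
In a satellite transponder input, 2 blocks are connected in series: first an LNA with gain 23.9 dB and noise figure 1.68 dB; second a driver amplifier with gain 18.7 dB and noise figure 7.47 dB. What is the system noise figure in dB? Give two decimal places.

1.73 dB

Convert to linear (a loss of L dB is a gain of −L dB): F_i = 10^(NF_i/10), G_i = 10^(G_i,dB/10)
  Stage 1: F_1 = 10^(1.68/10) = 1.472, G_1 = 10^(23.9/10) = 245.5
  Stage 2: F_2 = 10^(7.47/10) = 5.585, G_2 = 10^(18.7/10) = 74.13
Friis cascade:
  F = 1.472 + (5.585 − 1)/245.5 = 1.491
NF = 10 log₁₀(1.491) = 1.73 dB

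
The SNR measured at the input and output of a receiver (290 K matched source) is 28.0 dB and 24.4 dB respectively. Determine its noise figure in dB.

NF (dB) = SNR_in(dB) − SNR_out(dB) when the source is at T₀
NF = 28.0 − 24.4 = 3.6 dB

3.6 dB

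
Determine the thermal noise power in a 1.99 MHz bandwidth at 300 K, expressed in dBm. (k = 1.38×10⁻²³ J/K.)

P_n = kTB = 1.38×10⁻²³ × 300 × 1.99×10⁶ = 8.24×10⁻¹⁵ W
In dBm: 10 log₁₀(8.24×10⁻¹⁵ / 10⁻³) = −110.8 dBm

−110.8 dBm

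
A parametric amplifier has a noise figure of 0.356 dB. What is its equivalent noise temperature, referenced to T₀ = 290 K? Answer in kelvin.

24.8 K

F = 10^(0.356/10) = 1.08543
T_e = (F − 1)·T₀ = (1.08543 − 1) × 290 = 24.8 K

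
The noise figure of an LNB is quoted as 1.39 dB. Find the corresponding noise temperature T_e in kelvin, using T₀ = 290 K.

F = 10^(1.39/10) = 1.37721
T_e = (F − 1)·T₀ = (1.37721 − 1) × 290 = 109 K

109 K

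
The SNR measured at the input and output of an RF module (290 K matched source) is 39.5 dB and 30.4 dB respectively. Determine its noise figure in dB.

NF (dB) = SNR_in(dB) − SNR_out(dB) when the source is at T₀
NF = 39.5 − 30.4 = 9.1 dB

9.1 dB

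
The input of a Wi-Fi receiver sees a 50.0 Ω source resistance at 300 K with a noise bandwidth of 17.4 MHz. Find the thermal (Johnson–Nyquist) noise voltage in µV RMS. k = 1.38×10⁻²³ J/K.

3.80 µV

V_n = √(4kTRB)
4kTRB = 4 × 1.38×10⁻²³ × 300 × 5.00×10¹ × 1.74×10⁷ = 1.44×10⁻¹¹ V²
V_n = √(1.44×10⁻¹¹) = 3.80×10⁻⁶ V = 3.80 µV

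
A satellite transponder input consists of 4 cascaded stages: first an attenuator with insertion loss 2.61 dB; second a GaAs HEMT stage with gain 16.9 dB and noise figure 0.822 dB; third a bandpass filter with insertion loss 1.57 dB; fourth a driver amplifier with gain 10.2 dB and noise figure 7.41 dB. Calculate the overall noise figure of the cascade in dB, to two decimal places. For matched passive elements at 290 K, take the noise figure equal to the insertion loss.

Convert to linear (a loss of L dB is a gain of −L dB): F_i = 10^(NF_i/10), G_i = 10^(G_i,dB/10)
  Stage 1: F_1 = 10^(2.61/10) = 1.824, G_1 = 10^(−2.61/10) = 0.5483
  Stage 2: F_2 = 10^(0.822/10) = 1.208, G_2 = 10^(16.9/10) = 48.98
  Stage 3: F_3 = 10^(1.57/10) = 1.435, G_3 = 10^(−1.57/10) = 0.6966
  Stage 4: F_4 = 10^(7.41/10) = 5.508, G_4 = 10^(10.2/10) = 10.47
Friis cascade:
  F = 1.824 + (1.208 − 1)/0.5483 + (1.435 − 1)/26.85 + (5.508 − 1)/18.71 = 2.461
NF = 10 log₁₀(2.461) = 3.91 dB

3.91 dB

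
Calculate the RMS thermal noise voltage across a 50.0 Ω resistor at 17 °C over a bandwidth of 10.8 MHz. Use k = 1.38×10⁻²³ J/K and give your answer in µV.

T = 17 °C + 273.15 = 290.15 K
V_n = √(4kTRB)
4kTRB = 4 × 1.38×10⁻²³ × 290.15 × 5.00×10¹ × 1.08×10⁷ = 8.65×10⁻¹² V²
V_n = √(8.65×10⁻¹²) = 2.94×10⁻⁶ V = 2.94 µV

2.94 µV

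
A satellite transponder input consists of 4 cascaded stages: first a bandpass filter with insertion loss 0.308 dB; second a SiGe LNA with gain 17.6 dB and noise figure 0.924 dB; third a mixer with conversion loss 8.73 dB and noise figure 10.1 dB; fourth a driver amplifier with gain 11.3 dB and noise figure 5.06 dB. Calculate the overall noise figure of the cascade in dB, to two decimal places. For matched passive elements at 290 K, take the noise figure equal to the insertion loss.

2.57 dB

Convert to linear (a loss of L dB is a gain of −L dB): F_i = 10^(NF_i/10), G_i = 10^(G_i,dB/10)
  Stage 1: F_1 = 10^(0.308/10) = 1.073, G_1 = 10^(−0.308/10) = 0.9315
  Stage 2: F_2 = 10^(0.924/10) = 1.237, G_2 = 10^(17.6/10) = 57.54
  Stage 3: F_3 = 10^(10.1/10) = 10.23, G_3 = 10^(−8.73/10) = 0.1340
  Stage 4: F_4 = 10^(5.06/10) = 3.206, G_4 = 10^(11.3/10) = 13.49
Friis cascade:
  F = 1.073 + (1.237 − 1)/0.9315 + (10.23 − 1)/53.60 + (3.206 − 1)/7.181 = 1.807
NF = 10 log₁₀(1.807) = 2.57 dB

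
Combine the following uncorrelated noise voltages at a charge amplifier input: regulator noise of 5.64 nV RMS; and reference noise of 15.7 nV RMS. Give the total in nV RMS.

Uncorrelated sources add in power (mean-square): V_tot = √(ΣV_i²)
V_tot = √[(5.64×10⁻⁹)² + (1.57×10⁻⁸)²] = 1.67×10⁻⁸ V = 16.7 nV

16.7 nV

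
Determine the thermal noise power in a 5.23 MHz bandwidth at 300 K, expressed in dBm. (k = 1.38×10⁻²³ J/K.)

−106.6 dBm

P_n = kTB = 1.38×10⁻²³ × 300 × 5.23×10⁶ = 2.17×10⁻¹⁴ W
In dBm: 10 log₁₀(2.17×10⁻¹⁴ / 10⁻³) = −106.6 dBm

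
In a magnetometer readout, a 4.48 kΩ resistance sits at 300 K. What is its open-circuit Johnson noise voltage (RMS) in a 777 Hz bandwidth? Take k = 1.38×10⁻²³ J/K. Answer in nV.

240 nV

V_n = √(4kTRB)
4kTRB = 4 × 1.38×10⁻²³ × 300 × 4.48×10³ × 7.77×10² = 5.76×10⁻¹⁴ V²
V_n = √(5.76×10⁻¹⁴) = 2.40×10⁻⁷ V = 240 nV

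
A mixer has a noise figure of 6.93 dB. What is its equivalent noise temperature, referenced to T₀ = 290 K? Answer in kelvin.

1140 K

F = 10^(6.93/10) = 4.93174
T_e = (F − 1)·T₀ = (4.93174 − 1) × 290 = 1140 K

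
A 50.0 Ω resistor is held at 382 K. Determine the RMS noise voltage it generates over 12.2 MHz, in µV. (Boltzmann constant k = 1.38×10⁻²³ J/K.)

V_n = √(4kTRB)
4kTRB = 4 × 1.38×10⁻²³ × 382 × 5.00×10¹ × 1.22×10⁷ = 1.29×10⁻¹¹ V²
V_n = √(1.29×10⁻¹¹) = 3.59×10⁻⁶ V = 3.59 µV

3.59 µV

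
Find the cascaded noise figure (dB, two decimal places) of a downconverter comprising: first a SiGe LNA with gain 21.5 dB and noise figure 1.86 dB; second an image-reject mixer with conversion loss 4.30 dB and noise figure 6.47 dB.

1.93 dB

Convert to linear (a loss of L dB is a gain of −L dB): F_i = 10^(NF_i/10), G_i = 10^(G_i,dB/10)
  Stage 1: F_1 = 10^(1.86/10) = 1.535, G_1 = 10^(21.5/10) = 141.3
  Stage 2: F_2 = 10^(6.47/10) = 4.436, G_2 = 10^(−4.30/10) = 0.3715
Friis cascade:
  F = 1.535 + (4.436 − 1)/141.3 = 1.559
NF = 10 log₁₀(1.559) = 1.93 dB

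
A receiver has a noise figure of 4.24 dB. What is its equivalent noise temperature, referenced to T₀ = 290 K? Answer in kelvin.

480 K

F = 10^(4.24/10) = 2.65461
T_e = (F − 1)·T₀ = (2.65461 − 1) × 290 = 480 K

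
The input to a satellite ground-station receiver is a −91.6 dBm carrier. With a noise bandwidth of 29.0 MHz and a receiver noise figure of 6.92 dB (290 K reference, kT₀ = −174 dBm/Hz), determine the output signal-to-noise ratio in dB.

Noise floor: N = −174 + 10 log₁₀(B) + NF
10 log₁₀(2.90×10⁷) = 74.62 dB
N = −174 + 74.62 + 6.92 = −92.46 dBm
SNR = P_sig − N = −91.6 − (−92.46) = 0.86 dB → 0.9 dB

0.9 dB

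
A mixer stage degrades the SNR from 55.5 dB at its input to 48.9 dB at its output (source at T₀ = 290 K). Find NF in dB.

NF (dB) = SNR_in(dB) − SNR_out(dB) when the source is at T₀
NF = 55.5 − 48.9 = 6.6 dB

6.6 dB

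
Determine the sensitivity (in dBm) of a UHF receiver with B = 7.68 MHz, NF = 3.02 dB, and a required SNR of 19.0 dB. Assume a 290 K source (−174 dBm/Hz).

−83.1 dBm

Sensitivity = −174 + 10 log₁₀(B) + NF + SNR_min
= −174 + 68.85 + 3.02 + 19.0
= −83.13 dBm → −83.1 dBm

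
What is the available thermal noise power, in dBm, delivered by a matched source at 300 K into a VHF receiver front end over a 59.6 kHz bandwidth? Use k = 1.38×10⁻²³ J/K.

−126.1 dBm

P_n = kTB = 1.38×10⁻²³ × 300 × 5.96×10⁴ = 2.47×10⁻¹⁶ W
In dBm: 10 log₁₀(2.47×10⁻¹⁶ / 10⁻³) = −126.1 dBm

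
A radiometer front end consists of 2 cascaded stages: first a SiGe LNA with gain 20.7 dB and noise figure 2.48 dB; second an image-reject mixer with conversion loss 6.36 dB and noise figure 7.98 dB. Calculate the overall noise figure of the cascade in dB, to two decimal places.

Convert to linear (a loss of L dB is a gain of −L dB): F_i = 10^(NF_i/10), G_i = 10^(G_i,dB/10)
  Stage 1: F_1 = 10^(2.48/10) = 1.770, G_1 = 10^(20.7/10) = 117.5
  Stage 2: F_2 = 10^(7.98/10) = 6.281, G_2 = 10^(−6.36/10) = 0.2312
Friis cascade:
  F = 1.770 + (6.281 − 1)/117.5 = 1.815
NF = 10 log₁₀(1.815) = 2.59 dB

2.59 dB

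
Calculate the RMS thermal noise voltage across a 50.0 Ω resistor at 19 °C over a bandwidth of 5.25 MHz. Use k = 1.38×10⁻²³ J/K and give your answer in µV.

T = 19 °C + 273.15 = 292.15 K
V_n = √(4kTRB)
4kTRB = 4 × 1.38×10⁻²³ × 292.15 × 5.00×10¹ × 5.25×10⁶ = 4.23×10⁻¹² V²
V_n = √(4.23×10⁻¹²) = 2.06×10⁻⁶ V = 2.06 µV

2.06 µV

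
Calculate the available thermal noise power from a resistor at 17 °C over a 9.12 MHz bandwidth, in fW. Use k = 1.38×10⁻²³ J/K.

36.5 fW

T = 17 °C + 273.15 = 290.15 K
P_n = kTB = 1.38×10⁻²³ × 290.15 × 9.12×10⁶ = 3.65×10⁻¹⁴ W = 36.5 fW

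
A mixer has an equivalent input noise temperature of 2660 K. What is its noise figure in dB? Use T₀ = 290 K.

10.07 dB

F = 1 + T_e/T₀ = 1 + 2660/290 = 10.1724
NF = 10 log₁₀(10.1724) = 10.07 dB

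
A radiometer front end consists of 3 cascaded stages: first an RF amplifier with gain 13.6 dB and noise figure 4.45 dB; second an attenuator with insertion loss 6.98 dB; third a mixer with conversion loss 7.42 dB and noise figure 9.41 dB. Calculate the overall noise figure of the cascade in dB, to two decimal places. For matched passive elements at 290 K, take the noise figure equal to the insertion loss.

Convert to linear (a loss of L dB is a gain of −L dB): F_i = 10^(NF_i/10), G_i = 10^(G_i,dB/10)
  Stage 1: F_1 = 10^(4.45/10) = 2.786, G_1 = 10^(13.6/10) = 22.91
  Stage 2: F_2 = 10^(6.98/10) = 4.989, G_2 = 10^(−6.98/10) = 0.2004
  Stage 3: F_3 = 10^(9.41/10) = 8.730, G_3 = 10^(−7.42/10) = 0.1811
Friis cascade:
  F = 2.786 + (4.989 − 1)/22.91 + (8.730 − 1)/4.592 = 4.644
NF = 10 log₁₀(4.644) = 6.67 dB

6.67 dB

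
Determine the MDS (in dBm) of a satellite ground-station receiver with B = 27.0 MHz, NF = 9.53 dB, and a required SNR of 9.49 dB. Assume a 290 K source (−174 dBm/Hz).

−80.7 dBm

Sensitivity = −174 + 10 log₁₀(B) + NF + SNR_min
= −174 + 74.31 + 9.53 + 9.49
= −80.67 dBm → −80.7 dBm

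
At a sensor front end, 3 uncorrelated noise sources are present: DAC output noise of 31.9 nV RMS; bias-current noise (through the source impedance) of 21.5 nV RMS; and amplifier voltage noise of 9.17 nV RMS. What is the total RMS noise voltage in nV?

39.5 nV

Uncorrelated sources add in power (mean-square): V_tot = √(ΣV_i²)
V_tot = √[(3.19×10⁻⁸)² + (2.15×10⁻⁸)² + (9.17×10⁻⁹)²] = 3.95×10⁻⁸ V = 39.5 nV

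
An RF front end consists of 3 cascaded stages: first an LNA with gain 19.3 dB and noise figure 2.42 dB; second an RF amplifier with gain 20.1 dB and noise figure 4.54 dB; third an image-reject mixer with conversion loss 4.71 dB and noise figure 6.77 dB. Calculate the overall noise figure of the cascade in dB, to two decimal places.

Convert to linear (a loss of L dB is a gain of −L dB): F_i = 10^(NF_i/10), G_i = 10^(G_i,dB/10)
  Stage 1: F_1 = 10^(2.42/10) = 1.746, G_1 = 10^(19.3/10) = 85.11
  Stage 2: F_2 = 10^(4.54/10) = 2.844, G_2 = 10^(20.1/10) = 102.3
  Stage 3: F_3 = 10^(6.77/10) = 4.753, G_3 = 10^(−4.71/10) = 0.3381
Friis cascade:
  F = 1.746 + (2.844 − 1)/85.11 + (4.753 − 1)/8710 = 1.768
NF = 10 log₁₀(1.768) = 2.47 dB

2.47 dB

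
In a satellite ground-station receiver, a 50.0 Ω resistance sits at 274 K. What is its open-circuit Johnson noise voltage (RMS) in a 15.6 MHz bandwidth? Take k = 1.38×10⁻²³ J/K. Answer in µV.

3.43 µV

V_n = √(4kTRB)
4kTRB = 4 × 1.38×10⁻²³ × 274 × 5.00×10¹ × 1.56×10⁷ = 1.18×10⁻¹¹ V²
V_n = √(1.18×10⁻¹¹) = 3.43×10⁻⁶ V = 3.43 µV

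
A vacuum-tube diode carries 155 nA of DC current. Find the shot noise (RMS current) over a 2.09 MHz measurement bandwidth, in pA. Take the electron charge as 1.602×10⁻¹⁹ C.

I_n = √(2qI·B)
2qI·B = 2 × 1.602×10⁻¹⁹ × 1.55×10⁻⁷ × 2.09×10⁶ = 1.04×10⁻¹⁹ A²
I_n = √(1.04×10⁻¹⁹) = 3.22×10⁻¹⁰ A = 322 pA

322 pA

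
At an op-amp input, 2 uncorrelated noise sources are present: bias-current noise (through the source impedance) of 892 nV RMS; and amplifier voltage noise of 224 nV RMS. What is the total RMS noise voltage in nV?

Uncorrelated sources add in power (mean-square): V_tot = √(ΣV_i²)
V_tot = √[(8.92×10⁻⁷)² + (2.24×10⁻⁷)²] = 9.20×10⁻⁷ V = 920 nV

920 nV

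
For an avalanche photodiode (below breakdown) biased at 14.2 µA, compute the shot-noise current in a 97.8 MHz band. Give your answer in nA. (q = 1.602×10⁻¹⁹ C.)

I_n = √(2qI·B)
2qI·B = 2 × 1.602×10⁻¹⁹ × 1.42×10⁻⁵ × 9.78×10⁷ = 4.45×10⁻¹⁶ A²
I_n = √(4.45×10⁻¹⁶) = 2.11×10⁻⁸ A = 21.1 nA

21.1 nA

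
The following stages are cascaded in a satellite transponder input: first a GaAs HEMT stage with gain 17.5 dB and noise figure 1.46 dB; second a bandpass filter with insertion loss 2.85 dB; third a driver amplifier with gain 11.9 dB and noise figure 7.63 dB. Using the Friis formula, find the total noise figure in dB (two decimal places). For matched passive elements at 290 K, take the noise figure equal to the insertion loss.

1.99 dB

Convert to linear (a loss of L dB is a gain of −L dB): F_i = 10^(NF_i/10), G_i = 10^(G_i,dB/10)
  Stage 1: F_1 = 10^(1.46/10) = 1.400, G_1 = 10^(17.5/10) = 56.23
  Stage 2: F_2 = 10^(2.85/10) = 1.928, G_2 = 10^(−2.85/10) = 0.5188
  Stage 3: F_3 = 10^(7.63/10) = 5.794, G_3 = 10^(11.9/10) = 15.49
Friis cascade:
  F = 1.400 + (1.928 − 1)/56.23 + (5.794 − 1)/29.17 = 1.580
NF = 10 log₁₀(1.580) = 1.99 dB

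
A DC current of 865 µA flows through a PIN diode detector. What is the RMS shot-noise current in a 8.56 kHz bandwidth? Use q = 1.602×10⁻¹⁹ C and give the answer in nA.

I_n = √(2qI·B)
2qI·B = 2 × 1.602×10⁻¹⁹ × 8.65×10⁻⁴ × 8.56×10³ = 2.37×10⁻¹⁸ A²
I_n = √(2.37×10⁻¹⁸) = 1.54×10⁻⁹ A = 1.54 nA

1.54 nA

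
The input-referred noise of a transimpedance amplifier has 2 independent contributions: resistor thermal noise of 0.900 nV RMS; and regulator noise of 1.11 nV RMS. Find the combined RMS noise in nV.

Uncorrelated sources add in power (mean-square): V_tot = √(ΣV_i²)
V_tot = √[(9.00×10⁻¹⁰)² + (1.11×10⁻⁹)²] = 1.43×10⁻⁹ V = 1.43 nV

1.43 nV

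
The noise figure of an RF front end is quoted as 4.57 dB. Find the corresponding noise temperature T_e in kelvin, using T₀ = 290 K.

541 K

F = 10^(4.57/10) = 2.86418
T_e = (F − 1)·T₀ = (2.86418 − 1) × 290 = 541 K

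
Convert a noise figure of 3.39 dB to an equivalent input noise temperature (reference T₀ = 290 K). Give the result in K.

343 K

F = 10^(3.39/10) = 2.18273
T_e = (F − 1)·T₀ = (2.18273 − 1) × 290 = 343 K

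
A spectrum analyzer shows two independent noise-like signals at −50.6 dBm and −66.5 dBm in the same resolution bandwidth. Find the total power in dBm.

−50.5 dBm

Convert to linear, add, convert back:
P₁ = 8.71×10⁻⁹ W, P₂ = 2.24×10⁻¹⁰ W
P_tot = 8.93×10⁻⁹ W → 10 log₁₀(P_tot / 10⁻³) = −50.5 dBm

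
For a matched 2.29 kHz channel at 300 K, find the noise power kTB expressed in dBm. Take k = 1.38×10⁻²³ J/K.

P_n = kTB = 1.38×10⁻²³ × 300 × 2.29×10³ = 9.48×10⁻¹⁸ W
In dBm: 10 log₁₀(9.48×10⁻¹⁸ / 10⁻³) = −140.2 dBm

−140.2 dBm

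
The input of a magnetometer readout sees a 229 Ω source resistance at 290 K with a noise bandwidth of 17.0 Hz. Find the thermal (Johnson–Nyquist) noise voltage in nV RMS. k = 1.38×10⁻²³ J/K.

V_n = √(4kTRB)
4kTRB = 4 × 1.38×10⁻²³ × 290 × 2.29×10² × 1.70×10¹ = 6.23×10⁻¹⁷ V²
V_n = √(6.23×10⁻¹⁷) = 7.89×10⁻⁹ V = 7.89 nV

7.89 nV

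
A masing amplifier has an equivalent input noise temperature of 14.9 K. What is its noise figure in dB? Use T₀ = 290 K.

0.218 dB

F = 1 + T_e/T₀ = 1 + 14.9/290 = 1.05138
NF = 10 log₁₀(1.05138) = 0.218 dB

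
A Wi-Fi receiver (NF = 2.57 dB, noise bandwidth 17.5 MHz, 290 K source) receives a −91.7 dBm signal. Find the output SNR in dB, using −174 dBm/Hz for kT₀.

7.3 dB

Noise floor: N = −174 + 10 log₁₀(B) + NF
10 log₁₀(1.75×10⁷) = 72.43 dB
N = −174 + 72.43 + 2.57 = −99.00 dBm
SNR = P_sig − N = −91.7 − (−99.00) = 7.30 dB → 7.3 dB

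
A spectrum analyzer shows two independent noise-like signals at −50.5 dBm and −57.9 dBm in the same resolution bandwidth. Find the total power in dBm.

−49.8 dBm

Convert to linear, add, convert back:
P₁ = 8.91×10⁻⁹ W, P₂ = 1.62×10⁻⁹ W
P_tot = 1.05×10⁻⁸ W → 10 log₁₀(P_tot / 10⁻³) = −49.8 dBm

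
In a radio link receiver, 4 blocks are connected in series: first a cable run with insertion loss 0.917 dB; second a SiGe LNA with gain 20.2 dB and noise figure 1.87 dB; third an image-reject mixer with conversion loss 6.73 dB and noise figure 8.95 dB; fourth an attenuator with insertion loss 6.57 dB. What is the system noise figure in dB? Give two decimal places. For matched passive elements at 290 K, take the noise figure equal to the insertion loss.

Convert to linear (a loss of L dB is a gain of −L dB): F_i = 10^(NF_i/10), G_i = 10^(G_i,dB/10)
  Stage 1: F_1 = 10^(0.917/10) = 1.235, G_1 = 10^(−0.917/10) = 0.8097
  Stage 2: F_2 = 10^(1.87/10) = 1.538, G_2 = 10^(20.2/10) = 104.7
  Stage 3: F_3 = 10^(8.95/10) = 7.852, G_3 = 10^(−6.73/10) = 0.2123
  Stage 4: F_4 = 10^(6.57/10) = 4.539, G_4 = 10^(−6.57/10) = 0.2203
Friis cascade:
  F = 1.235 + (1.538 − 1)/0.8097 + (7.852 − 1)/84.78 + (4.539 − 1)/18.00 = 2.177
NF = 10 log₁₀(2.177) = 3.38 dB

3.38 dB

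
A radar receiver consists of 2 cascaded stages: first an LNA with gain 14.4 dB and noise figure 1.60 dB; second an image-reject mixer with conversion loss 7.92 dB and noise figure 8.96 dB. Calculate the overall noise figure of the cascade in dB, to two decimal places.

Convert to linear (a loss of L dB is a gain of −L dB): F_i = 10^(NF_i/10), G_i = 10^(G_i,dB/10)
  Stage 1: F_1 = 10^(1.60/10) = 1.445, G_1 = 10^(14.4/10) = 27.54
  Stage 2: F_2 = 10^(8.96/10) = 7.870, G_2 = 10^(−7.92/10) = 0.1614
Friis cascade:
  F = 1.445 + (7.870 − 1)/27.54 = 1.695
NF = 10 log₁₀(1.695) = 2.29 dB

2.29 dB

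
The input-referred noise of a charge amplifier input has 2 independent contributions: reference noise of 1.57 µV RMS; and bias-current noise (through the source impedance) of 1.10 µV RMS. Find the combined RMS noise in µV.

1.92 µV

Uncorrelated sources add in power (mean-square): V_tot = √(ΣV_i²)
V_tot = √[(1.57×10⁻⁶)² + (1.10×10⁻⁶)²] = 1.92×10⁻⁶ V = 1.92 µV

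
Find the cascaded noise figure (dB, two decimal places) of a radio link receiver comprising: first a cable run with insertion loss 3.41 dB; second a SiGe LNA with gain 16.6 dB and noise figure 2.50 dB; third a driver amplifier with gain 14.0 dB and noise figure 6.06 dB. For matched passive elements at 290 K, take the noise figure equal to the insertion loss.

6.07 dB

Convert to linear (a loss of L dB is a gain of −L dB): F_i = 10^(NF_i/10), G_i = 10^(G_i,dB/10)
  Stage 1: F_1 = 10^(3.41/10) = 2.193, G_1 = 10^(−3.41/10) = 0.4560
  Stage 2: F_2 = 10^(2.50/10) = 1.778, G_2 = 10^(16.6/10) = 45.71
  Stage 3: F_3 = 10^(6.06/10) = 4.036, G_3 = 10^(14.0/10) = 25.12
Friis cascade:
  F = 2.193 + (1.778 − 1)/0.4560 + (4.036 − 1)/20.84 = 4.045
NF = 10 log₁₀(4.045) = 6.07 dB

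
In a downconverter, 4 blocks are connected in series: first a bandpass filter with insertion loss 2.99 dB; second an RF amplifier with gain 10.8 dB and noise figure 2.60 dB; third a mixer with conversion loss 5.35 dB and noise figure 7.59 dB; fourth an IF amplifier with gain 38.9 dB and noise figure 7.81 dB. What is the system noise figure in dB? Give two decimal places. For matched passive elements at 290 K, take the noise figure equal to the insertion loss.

Convert to linear (a loss of L dB is a gain of −L dB): F_i = 10^(NF_i/10), G_i = 10^(G_i,dB/10)
  Stage 1: F_1 = 10^(2.99/10) = 1.991, G_1 = 10^(−2.99/10) = 0.5023
  Stage 2: F_2 = 10^(2.60/10) = 1.820, G_2 = 10^(10.8/10) = 12.02
  Stage 3: F_3 = 10^(7.59/10) = 5.741, G_3 = 10^(−5.35/10) = 0.2917
  Stage 4: F_4 = 10^(7.81/10) = 6.039, G_4 = 10^(38.9/10) = 7762
Friis cascade:
  F = 1.991 + (1.820 − 1)/0.5023 + (5.741 − 1)/6.039 + (6.039 − 1)/1.762 = 7.268
NF = 10 log₁₀(7.268) = 8.61 dB

8.61 dB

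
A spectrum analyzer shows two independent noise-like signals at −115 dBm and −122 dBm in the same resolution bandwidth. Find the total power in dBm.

−114.2 dBm

Convert to linear, add, convert back:
P₁ = 3.16×10⁻¹⁵ W, P₂ = 6.31×10⁻¹⁶ W
P_tot = 3.79×10⁻¹⁵ W → 10 log₁₀(P_tot / 10⁻³) = −114.2 dBm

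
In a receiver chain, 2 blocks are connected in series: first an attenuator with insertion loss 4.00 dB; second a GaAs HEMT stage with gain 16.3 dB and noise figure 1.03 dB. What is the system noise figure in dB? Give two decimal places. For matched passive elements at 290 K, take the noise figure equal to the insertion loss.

Convert to linear (a loss of L dB is a gain of −L dB): F_i = 10^(NF_i/10), G_i = 10^(G_i,dB/10)
  Stage 1: F_1 = 10^(4.00/10) = 2.512, G_1 = 10^(−4.00/10) = 0.3981
  Stage 2: F_2 = 10^(1.03/10) = 1.268, G_2 = 10^(16.3/10) = 42.66
Friis cascade:
  F = 2.512 + (1.268 − 1)/0.3981 = 3.184
NF = 10 log₁₀(3.184) = 5.03 dB

5.03 dB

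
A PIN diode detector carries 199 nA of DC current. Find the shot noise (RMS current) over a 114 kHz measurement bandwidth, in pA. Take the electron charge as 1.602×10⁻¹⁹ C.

85.3 pA

I_n = √(2qI·B)
2qI·B = 2 × 1.602×10⁻¹⁹ × 1.99×10⁻⁷ × 1.14×10⁵ = 7.27×10⁻²¹ A²
I_n = √(7.27×10⁻²¹) = 8.53×10⁻¹¹ A = 85.3 pA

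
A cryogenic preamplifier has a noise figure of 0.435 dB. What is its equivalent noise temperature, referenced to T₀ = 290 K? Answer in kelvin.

30.6 K

F = 10^(0.435/10) = 1.10535
T_e = (F − 1)·T₀ = (1.10535 − 1) × 290 = 30.6 K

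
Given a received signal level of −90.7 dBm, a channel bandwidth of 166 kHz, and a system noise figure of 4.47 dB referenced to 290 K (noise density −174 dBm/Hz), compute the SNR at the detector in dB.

26.6 dB

Noise floor: N = −174 + 10 log₁₀(B) + NF
10 log₁₀(1.66×10⁵) = 52.2 dB
N = −174 + 52.2 + 4.47 = −117.33 dBm
SNR = P_sig − N = −90.7 − (−117.33) = 26.63 dB → 26.6 dB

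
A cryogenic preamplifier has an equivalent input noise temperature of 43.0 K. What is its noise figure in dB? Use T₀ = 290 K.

0.600 dB

F = 1 + T_e/T₀ = 1 + 43.0/290 = 1.14828
NF = 10 log₁₀(1.14828) = 0.600 dB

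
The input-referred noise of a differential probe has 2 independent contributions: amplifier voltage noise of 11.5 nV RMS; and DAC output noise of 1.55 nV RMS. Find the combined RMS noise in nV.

Uncorrelated sources add in power (mean-square): V_tot = √(ΣV_i²)
V_tot = √[(1.15×10⁻⁸)² + (1.55×10⁻⁹)²] = 1.16×10⁻⁸ V = 11.6 nV

11.6 nV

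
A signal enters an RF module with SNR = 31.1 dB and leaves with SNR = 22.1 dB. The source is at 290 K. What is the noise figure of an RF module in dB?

NF (dB) = SNR_in(dB) − SNR_out(dB) when the source is at T₀
NF = 31.1 − 22.1 = 9.0 dB

9.0 dB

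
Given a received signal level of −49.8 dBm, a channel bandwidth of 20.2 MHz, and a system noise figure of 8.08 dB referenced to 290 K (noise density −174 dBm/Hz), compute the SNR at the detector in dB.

43.1 dB

Noise floor: N = −174 + 10 log₁₀(B) + NF
10 log₁₀(2.02×10⁷) = 73.05 dB
N = −174 + 73.05 + 8.08 = −92.87 dBm
SNR = P_sig − N = −49.8 − (−92.87) = 43.07 dB → 43.1 dB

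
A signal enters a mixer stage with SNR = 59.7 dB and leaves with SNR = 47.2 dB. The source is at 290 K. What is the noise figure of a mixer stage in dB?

NF (dB) = SNR_in(dB) − SNR_out(dB) when the source is at T₀
NF = 59.7 − 47.2 = 12.5 dB

12.5 dB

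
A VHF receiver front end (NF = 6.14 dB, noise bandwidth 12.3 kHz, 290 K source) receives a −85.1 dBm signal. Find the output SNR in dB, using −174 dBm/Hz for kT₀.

Noise floor: N = −174 + 10 log₁₀(B) + NF
10 log₁₀(1.23×10⁴) = 40.9 dB
N = −174 + 40.9 + 6.14 = −126.96 dBm
SNR = P_sig − N = −85.1 − (−126.96) = 41.86 dB → 41.9 dB

41.9 dB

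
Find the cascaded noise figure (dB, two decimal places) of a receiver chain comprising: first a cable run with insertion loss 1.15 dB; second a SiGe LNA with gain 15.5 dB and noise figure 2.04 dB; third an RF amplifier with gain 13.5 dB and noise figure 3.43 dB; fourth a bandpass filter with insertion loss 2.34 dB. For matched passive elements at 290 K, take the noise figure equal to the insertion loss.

Convert to linear (a loss of L dB is a gain of −L dB): F_i = 10^(NF_i/10), G_i = 10^(G_i,dB/10)
  Stage 1: F_1 = 10^(1.15/10) = 1.303, G_1 = 10^(−1.15/10) = 0.7674
  Stage 2: F_2 = 10^(2.04/10) = 1.600, G_2 = 10^(15.5/10) = 35.48
  Stage 3: F_3 = 10^(3.43/10) = 2.203, G_3 = 10^(13.5/10) = 22.39
  Stage 4: F_4 = 10^(2.34/10) = 1.714, G_4 = 10^(−2.34/10) = 0.5834
Friis cascade:
  F = 1.303 + (1.600 − 1)/0.7674 + (2.203 − 1)/27.23 + (1.714 − 1)/609.5 = 2.130
NF = 10 log₁₀(2.130) = 3.28 dB

3.28 dB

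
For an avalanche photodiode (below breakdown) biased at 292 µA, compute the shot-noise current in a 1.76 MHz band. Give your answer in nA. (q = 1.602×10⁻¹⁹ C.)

12.8 nA

I_n = √(2qI·B)
2qI·B = 2 × 1.602×10⁻¹⁹ × 2.92×10⁻⁴ × 1.76×10⁶ = 1.65×10⁻¹⁶ A²
I_n = √(1.65×10⁻¹⁶) = 1.28×10⁻⁸ A = 12.8 nA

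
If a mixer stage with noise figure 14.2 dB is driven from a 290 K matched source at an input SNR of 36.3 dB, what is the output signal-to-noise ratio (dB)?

By definition F = SNR_in/SNR_out, so in dB: SNR_out = SNR_in − NF
SNR_out = 36.3 − 14.2 = 22.1 dB

22.1 dB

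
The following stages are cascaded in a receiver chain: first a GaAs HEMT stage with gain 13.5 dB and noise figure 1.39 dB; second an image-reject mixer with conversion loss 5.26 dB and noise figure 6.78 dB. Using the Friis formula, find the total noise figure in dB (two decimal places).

1.89 dB

Convert to linear (a loss of L dB is a gain of −L dB): F_i = 10^(NF_i/10), G_i = 10^(G_i,dB/10)
  Stage 1: F_1 = 10^(1.39/10) = 1.377, G_1 = 10^(13.5/10) = 22.39
  Stage 2: F_2 = 10^(6.78/10) = 4.764, G_2 = 10^(−5.26/10) = 0.2979
Friis cascade:
  F = 1.377 + (4.764 − 1)/22.39 = 1.545
NF = 10 log₁₀(1.545) = 1.89 dB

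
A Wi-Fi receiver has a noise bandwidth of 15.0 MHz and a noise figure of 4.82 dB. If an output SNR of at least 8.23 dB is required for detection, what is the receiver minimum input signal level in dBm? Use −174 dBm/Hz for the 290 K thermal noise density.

Sensitivity = −174 + 10 log₁₀(B) + NF + SNR_min
= −174 + 71.76 + 4.82 + 8.23
= −89.19 dBm → −89.2 dBm

−89.2 dBm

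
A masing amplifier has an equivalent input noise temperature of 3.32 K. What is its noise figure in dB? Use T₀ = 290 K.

0.049 dB

F = 1 + T_e/T₀ = 1 + 3.32/290 = 1.01145
NF = 10 log₁₀(1.01145) = 0.049 dB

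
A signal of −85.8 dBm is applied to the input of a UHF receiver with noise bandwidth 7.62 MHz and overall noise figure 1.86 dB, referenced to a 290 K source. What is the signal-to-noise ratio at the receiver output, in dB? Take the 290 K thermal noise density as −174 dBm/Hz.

17.5 dB

Noise floor: N = −174 + 10 log₁₀(B) + NF
10 log₁₀(7.62×10⁶) = 68.82 dB
N = −174 + 68.82 + 1.86 = −103.32 dBm
SNR = P_sig − N = −85.8 − (−103.32) = 17.52 dB → 17.5 dB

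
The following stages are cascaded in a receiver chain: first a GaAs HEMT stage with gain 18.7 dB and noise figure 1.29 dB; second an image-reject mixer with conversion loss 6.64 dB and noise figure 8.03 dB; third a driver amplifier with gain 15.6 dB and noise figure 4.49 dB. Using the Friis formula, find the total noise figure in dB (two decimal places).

1.85 dB

Convert to linear (a loss of L dB is a gain of −L dB): F_i = 10^(NF_i/10), G_i = 10^(G_i,dB/10)
  Stage 1: F_1 = 10^(1.29/10) = 1.346, G_1 = 10^(18.7/10) = 74.13
  Stage 2: F_2 = 10^(8.03/10) = 6.353, G_2 = 10^(−6.64/10) = 0.2168
  Stage 3: F_3 = 10^(4.49/10) = 2.812, G_3 = 10^(15.6/10) = 36.31
Friis cascade:
  F = 1.346 + (6.353 − 1)/74.13 + (2.812 − 1)/16.07 = 1.531
NF = 10 log₁₀(1.531) = 1.85 dB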